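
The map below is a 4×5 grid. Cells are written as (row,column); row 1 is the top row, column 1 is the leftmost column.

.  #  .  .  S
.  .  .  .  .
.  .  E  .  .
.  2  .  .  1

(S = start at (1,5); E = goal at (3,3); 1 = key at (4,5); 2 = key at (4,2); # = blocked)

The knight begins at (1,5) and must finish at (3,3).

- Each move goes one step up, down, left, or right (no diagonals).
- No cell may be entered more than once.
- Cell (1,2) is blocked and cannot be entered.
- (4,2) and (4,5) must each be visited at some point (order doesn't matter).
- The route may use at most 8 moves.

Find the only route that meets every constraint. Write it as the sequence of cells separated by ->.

(1,5) -> (2,5) -> (3,5) -> (4,5) -> (4,4) -> (4,3) -> (4,2) -> (3,2) -> (3,3)

Any route must reach (4,2) and (4,5) and still end at (3,3) within 8 moves, so the order of the required stops is forced.
Route from (1,5): 3× down (reaching (4,5)), 3× left (reaching (4,2)), up to (3,2), right to (3,3) — 8 moves in all.
Check: all required cells visited; 8 ≤ 8 moves.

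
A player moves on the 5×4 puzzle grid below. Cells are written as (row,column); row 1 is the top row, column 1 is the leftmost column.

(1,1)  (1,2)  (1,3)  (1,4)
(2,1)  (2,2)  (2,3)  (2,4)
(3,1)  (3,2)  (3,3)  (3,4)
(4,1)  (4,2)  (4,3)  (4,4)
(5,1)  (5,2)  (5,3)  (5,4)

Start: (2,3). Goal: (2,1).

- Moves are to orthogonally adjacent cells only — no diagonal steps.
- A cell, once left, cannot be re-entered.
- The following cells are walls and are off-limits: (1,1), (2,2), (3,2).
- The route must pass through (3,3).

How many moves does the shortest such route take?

6

Any route passes through (3,3) somewhere between (2,3) and (2,1). Summing Manhattan distances along the two legs ((2,3) → (3,3) → (2,1)) gives a lower bound of 1 + 3 = 4 moves.
That bound ignores the blocked cells. Measuring each leg by the fewest moves that actually steer around them ((2,3)→(3,3): 1; (3,3)→(2,1): 5) raises the lower bound to 6.
A route of 6 moves exists: (2,3) → (3,3) → (4,3) → (4,2) → (4,1) → (3,1) → (2,1).
Since 6 matches that lower bound, it is optimal.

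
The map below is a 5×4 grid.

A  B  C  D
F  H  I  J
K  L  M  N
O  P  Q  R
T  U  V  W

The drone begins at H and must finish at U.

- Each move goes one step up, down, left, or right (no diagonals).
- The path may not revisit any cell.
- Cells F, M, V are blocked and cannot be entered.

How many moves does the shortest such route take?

The Manhattan distance from H to U is |2−5| + |2−2| = 3, so at least 3 moves are needed.
A route of 3 moves achieves this: H → L → P → U.
Since 3 matches the lower bound, it is optimal.

3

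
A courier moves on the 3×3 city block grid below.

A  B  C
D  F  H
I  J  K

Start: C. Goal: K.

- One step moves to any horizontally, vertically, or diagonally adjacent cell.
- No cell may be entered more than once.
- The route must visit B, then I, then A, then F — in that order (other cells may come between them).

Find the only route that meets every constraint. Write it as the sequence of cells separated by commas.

C, B, H, J, I, D, A, F, K

The waypoints must appear in the order B, I, A, F, with no cell reused.
Route from C: left to B, down-right to H, down-left to J, left to I, 2× up (reaching A), 2× down-right (reaching K) — 8 moves in all.
Check: order respected (B at step 1, I at step 4, A at step 6, F at step 7).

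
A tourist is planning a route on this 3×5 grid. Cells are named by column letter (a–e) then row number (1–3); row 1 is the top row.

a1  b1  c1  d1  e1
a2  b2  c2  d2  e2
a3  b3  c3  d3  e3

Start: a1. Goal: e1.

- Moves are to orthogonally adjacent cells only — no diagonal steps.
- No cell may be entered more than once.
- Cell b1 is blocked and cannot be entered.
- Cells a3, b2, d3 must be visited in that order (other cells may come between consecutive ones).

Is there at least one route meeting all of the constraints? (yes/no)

yes

One route that works: a1 → a2 → a3 → b3 → b2 → c2 → c3 → d3 → d2 → d1 → e1.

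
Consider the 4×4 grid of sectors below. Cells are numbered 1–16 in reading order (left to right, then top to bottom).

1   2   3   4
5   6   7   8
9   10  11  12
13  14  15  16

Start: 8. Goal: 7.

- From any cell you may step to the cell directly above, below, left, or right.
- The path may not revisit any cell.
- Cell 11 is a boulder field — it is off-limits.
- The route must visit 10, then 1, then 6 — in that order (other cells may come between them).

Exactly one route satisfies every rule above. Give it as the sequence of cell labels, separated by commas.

The waypoints must appear in the order 10, 1, 6, with no cell reused.
Route from 8: 2× down (reaching 16), 2× left (reaching 14), up to 10, left to 9, 2× up (reaching 1), right to 2, down to 6, right to 7 — 11 moves in all.
Check: order respected (10 at step 5, 1 at step 8, 6 at step 10).

8, 12, 16, 15, 14, 10, 9, 5, 1, 2, 6, 7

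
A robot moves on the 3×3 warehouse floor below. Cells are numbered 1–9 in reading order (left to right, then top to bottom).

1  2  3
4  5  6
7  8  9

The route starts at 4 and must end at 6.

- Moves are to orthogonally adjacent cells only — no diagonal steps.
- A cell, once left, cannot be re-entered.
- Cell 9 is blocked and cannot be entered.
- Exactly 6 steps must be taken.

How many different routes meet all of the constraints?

Need simple routes of exactly 6 moves from 4 to 6 (Manhattan distance 2, so 2 moves are spent on a detour and 2 undoing it).
Enumerating: 4 7 8 5 2 3 6.
That gives 1 route.

1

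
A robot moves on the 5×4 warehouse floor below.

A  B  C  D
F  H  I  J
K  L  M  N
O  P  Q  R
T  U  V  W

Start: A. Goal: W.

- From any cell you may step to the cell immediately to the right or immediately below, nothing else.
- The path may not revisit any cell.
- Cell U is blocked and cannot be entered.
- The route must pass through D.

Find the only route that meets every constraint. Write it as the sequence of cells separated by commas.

Moves only go right or down, so the column and row indices never decrease.
Route from A: right 3 to D, down 4 to W — 7 moves in all.
Check: all required cells visited.

A, B, C, D, J, N, R, W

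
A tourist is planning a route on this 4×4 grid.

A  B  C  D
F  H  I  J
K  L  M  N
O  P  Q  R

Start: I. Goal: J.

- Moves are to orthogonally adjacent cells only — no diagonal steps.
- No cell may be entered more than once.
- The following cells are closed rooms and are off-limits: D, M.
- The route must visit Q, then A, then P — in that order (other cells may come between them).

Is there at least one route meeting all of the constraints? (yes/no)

no

Ignoring the required order, 6 revisit-free routes from I to J pass through all of Q, A, and P; the waypoint orders that occur are A → P → Q (6) — never Q → A → P.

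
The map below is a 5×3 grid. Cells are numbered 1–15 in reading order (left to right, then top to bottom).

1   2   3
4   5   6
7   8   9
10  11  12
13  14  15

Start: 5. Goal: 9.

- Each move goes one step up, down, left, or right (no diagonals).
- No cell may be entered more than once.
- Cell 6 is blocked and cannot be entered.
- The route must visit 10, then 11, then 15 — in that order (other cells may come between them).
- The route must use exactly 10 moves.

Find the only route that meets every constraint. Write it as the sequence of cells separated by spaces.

The waypoints must appear in the order 10, 11, 15, with no cell reused.
Route from 5: up 1 to 2, left 1 to 1, down 3 to 10, right 1 to 11, down 1 to 14, right 1 to 15, up 2 to 9 — 10 moves in all.
Check: order respected (10 at step 5, 11 at step 6, 15 at step 8); 10 moves as required.

5 2 1 4 7 10 11 14 15 12 9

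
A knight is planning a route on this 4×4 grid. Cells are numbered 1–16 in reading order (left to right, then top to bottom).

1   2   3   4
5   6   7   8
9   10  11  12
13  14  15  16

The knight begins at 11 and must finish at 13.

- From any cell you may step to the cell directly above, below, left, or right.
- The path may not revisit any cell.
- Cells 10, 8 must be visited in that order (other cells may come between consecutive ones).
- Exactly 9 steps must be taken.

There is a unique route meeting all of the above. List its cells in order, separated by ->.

11 -> 10 -> 6 -> 7 -> 8 -> 12 -> 16 -> 15 -> 14 -> 13

The waypoints must appear in the order 10, 8, with no cell reused.
Route from 11: left to 10, up to 6, 2× right (reaching 8), 2× down (reaching 16), 3× left (reaching 13) — 9 moves in all.
Check: order respected (10 at step 1, 8 at step 4); 9 moves as required.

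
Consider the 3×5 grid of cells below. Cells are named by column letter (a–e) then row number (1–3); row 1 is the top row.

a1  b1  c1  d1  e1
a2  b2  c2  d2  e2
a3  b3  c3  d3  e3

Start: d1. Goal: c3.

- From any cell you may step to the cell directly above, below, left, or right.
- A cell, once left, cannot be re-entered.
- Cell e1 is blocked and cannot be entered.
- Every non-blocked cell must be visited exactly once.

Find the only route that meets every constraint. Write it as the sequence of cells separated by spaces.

d1 c1 b1 a1 a2 a3 b3 b2 c2 d2 e2 e3 d3 c3

Need to visit all 14 open cells exactly once, starting at d1 and ending at c3.
Route from d1: 3× left (reaching a1), 2× down (reaching a3), right to b3, up to b2, 3× right (reaching e2), down to e3, 2× left (reaching c3) — 13 moves in all.
Check: all 14 open cells covered.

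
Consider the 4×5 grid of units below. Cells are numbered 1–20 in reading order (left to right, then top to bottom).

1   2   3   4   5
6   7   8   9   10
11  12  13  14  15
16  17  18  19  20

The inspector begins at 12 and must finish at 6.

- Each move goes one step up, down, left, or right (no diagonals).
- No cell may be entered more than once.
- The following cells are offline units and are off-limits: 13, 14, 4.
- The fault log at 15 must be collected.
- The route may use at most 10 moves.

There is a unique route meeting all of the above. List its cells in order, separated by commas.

12, 17, 18, 19, 20, 15, 10, 9, 8, 7, 6

The 10-move cap with required stops at 15 leaves no slack for detours.
Route from 12: down 1 to 17, right 3 to 20, up 2 to 10, left 4 to 6 — 10 moves in all.
Check: all required cells visited; 10 ≤ 10 moves.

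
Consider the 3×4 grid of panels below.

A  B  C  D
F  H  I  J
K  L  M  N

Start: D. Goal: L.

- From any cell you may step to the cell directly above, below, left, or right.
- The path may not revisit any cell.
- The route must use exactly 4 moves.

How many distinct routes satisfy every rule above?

Need simple routes of exactly 4 moves from D to L (Manhattan distance 4, so 0 moves are spent on a detour and 0 undoing it).
Enumerating: D J N M L | D J I M L | D J I H L | D C I M L | D C I H L | D C B H L.
That gives 6 routes.

6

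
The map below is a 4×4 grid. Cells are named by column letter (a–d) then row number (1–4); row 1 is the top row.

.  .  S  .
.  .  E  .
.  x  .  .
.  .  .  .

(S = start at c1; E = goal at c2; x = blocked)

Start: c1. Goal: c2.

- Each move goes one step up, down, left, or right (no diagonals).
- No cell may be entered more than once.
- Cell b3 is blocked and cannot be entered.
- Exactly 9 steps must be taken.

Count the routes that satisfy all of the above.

Need simple routes of exactly 9 moves from c1 to c2 (Manhattan distance 1, so 4 moves are spent on a detour and 4 undoing it).
Enumerating: c1 b1 b2 a2 a3 a4 b4 c4 c3 c2 | c1 b1 a1 a2 a3 a4 b4 c4 c3 c2.
That gives 2 routes.

2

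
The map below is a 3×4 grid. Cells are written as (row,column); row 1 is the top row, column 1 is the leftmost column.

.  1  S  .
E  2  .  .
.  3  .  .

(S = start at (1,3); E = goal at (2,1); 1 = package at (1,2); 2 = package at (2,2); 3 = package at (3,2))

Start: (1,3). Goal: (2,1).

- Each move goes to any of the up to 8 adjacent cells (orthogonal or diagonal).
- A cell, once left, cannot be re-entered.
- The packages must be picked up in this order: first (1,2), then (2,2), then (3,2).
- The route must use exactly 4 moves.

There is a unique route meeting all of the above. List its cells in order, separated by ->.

The waypoints must appear in the order (1,2), (2,2), (3,2), with no cell reused.
Route from (1,3): left to (1,2), 2× down (reaching (3,2)), up-left to (2,1) — 4 moves in all.
Check: order respected (1 at step 1, 2 at step 2, 3 at step 3); 4 moves as required.

(1,3) -> (1,2) -> (2,2) -> (3,2) -> (2,1)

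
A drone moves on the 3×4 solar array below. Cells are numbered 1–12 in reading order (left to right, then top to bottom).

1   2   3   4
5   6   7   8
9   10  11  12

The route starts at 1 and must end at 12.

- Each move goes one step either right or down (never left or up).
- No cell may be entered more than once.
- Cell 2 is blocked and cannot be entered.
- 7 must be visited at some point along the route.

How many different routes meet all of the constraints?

A right/down-only route from 1 to 12 makes exactly 2 down-moves and 3 right-moves in some order.
With no other constraints that would be C(5,2) = 10 routes.
Split at 7 and multiply the segment counts (each segment already excludes blocked cells): 1→7: 1; 7→12: 2; product = 2.
That gives 2 routes.

2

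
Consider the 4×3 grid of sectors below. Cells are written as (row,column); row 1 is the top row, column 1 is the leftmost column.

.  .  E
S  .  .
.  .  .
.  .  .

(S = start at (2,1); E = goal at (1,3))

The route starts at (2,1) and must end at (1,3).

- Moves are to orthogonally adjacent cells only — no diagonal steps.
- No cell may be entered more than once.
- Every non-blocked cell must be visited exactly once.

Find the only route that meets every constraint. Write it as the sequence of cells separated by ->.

Need to visit all 12 open cells exactly once, starting at (2,1) and ending at (1,3).
Cell (4,1) has only two open neighbours ((3,1) and (4,2)), so the path must pass straight through it: one of those is the cell it's entered from and the other is where it exits.
Route from (2,1): up to (1,1), right to (1,2), 2× down (reaching (3,2)), left to (3,1), down to (4,1), 2× right (reaching (4,3)), 3× up (reaching (1,3)) — 11 moves in all.
Check: all 12 open cells covered.

(2,1) -> (1,1) -> (1,2) -> (2,2) -> (3,2) -> (3,1) -> (4,1) -> (4,2) -> (4,3) -> (3,3) -> (2,3) -> (1,3)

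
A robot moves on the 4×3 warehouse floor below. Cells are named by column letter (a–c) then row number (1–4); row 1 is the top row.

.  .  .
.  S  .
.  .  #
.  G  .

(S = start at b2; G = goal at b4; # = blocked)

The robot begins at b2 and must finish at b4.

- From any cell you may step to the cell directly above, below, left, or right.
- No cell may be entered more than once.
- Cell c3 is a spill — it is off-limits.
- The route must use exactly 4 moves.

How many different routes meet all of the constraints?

Need simple routes of exactly 4 moves from b2 to b4 (Manhattan distance 2, so 1 moves are spent on a detour and 1 undoing it).
Enumerating: b2 b3 a3 a4 b4 | b2 a2 a3 a4 b4 | b2 a2 a3 b3 b4.
That gives 3 routes.

3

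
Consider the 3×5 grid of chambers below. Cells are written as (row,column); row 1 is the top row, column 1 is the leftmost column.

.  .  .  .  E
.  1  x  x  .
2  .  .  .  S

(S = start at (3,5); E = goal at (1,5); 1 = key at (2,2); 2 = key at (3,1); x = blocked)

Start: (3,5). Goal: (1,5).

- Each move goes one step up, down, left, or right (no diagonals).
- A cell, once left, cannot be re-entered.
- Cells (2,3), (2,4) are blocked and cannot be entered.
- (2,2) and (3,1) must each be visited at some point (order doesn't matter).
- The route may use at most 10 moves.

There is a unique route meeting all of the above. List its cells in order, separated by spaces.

Any route must reach (2,2) and (3,1) and still end at (1,5) within 10 moves, so the order of the required stops is forced.
Route from (3,5): 4× left (reaching (3,1)), up to (2,1), right to (2,2), up to (1,2), 3× right (reaching (1,5)) — 10 moves in all.
Check: all required cells visited; 10 ≤ 10 moves.

(3,5) (3,4) (3,3) (3,2) (3,1) (2,1) (2,2) (1,2) (1,3) (1,4) (1,5)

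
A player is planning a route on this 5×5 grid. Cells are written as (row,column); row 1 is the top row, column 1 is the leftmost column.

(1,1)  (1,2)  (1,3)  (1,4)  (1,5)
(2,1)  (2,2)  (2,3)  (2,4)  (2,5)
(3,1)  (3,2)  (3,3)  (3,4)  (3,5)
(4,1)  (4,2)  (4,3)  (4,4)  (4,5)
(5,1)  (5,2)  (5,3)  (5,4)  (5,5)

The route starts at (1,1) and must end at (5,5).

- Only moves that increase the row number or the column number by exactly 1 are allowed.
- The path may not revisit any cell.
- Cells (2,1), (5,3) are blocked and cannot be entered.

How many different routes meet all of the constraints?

A right/down-only route from (1,1) to (5,5) makes exactly 4 down-moves and 4 right-moves in some order.
With no other constraints that would be C(8,4) = 70 routes.
Subtract routes through each blocked cell (inclusion–exclusion for overlaps): − through (2,1): 35 − through (5,3): 15 + through (2,1)&(5,3): 10 → 30.
That gives 30 routes.

30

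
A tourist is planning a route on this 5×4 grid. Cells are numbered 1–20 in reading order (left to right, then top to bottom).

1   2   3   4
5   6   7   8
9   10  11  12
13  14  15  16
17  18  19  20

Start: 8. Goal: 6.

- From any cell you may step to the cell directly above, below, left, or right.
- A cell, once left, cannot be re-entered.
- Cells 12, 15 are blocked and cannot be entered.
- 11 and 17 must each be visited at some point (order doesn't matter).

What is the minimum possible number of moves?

10

Any route passes through 11 and 17 in some order between 8 and 6. Summing Manhattan distances along each leg and taking the cheapest ordering (8 → 11 → 17 → 6) gives a lower bound of 2 + 4 + 4 = 10 moves.
A route of 10 moves achieves this: 8 → 7 → 11 → 10 → 14 → 18 → 17 → 13 → 9 → 5 → 6.
Since 10 matches the lower bound, it is optimal.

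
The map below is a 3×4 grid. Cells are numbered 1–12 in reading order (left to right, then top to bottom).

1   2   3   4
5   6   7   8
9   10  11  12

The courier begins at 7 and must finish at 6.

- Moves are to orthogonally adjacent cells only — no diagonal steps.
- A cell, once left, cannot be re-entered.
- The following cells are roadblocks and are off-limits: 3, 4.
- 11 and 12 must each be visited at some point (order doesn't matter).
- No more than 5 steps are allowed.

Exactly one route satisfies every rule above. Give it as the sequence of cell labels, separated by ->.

7 -> 8 -> 12 -> 11 -> 10 -> 6

Any route must reach 11 and 12 and still end at 6 within 5 moves, so the order of the required stops is forced.
Route from 7: right to 8, down to 12, 2× left (reaching 10), up to 6 — 5 moves in all.
Check: all required cells visited; 5 ≤ 5 moves.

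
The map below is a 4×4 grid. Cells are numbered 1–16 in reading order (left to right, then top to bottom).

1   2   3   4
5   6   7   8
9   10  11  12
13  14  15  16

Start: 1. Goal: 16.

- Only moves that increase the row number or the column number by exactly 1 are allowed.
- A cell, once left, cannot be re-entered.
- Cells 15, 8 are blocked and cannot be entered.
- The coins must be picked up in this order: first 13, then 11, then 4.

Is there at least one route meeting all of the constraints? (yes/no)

no

11 lies above 13, so going from 13 to 11 would need an upward move — but moves only go right/down, so 13 cannot be visited before 11.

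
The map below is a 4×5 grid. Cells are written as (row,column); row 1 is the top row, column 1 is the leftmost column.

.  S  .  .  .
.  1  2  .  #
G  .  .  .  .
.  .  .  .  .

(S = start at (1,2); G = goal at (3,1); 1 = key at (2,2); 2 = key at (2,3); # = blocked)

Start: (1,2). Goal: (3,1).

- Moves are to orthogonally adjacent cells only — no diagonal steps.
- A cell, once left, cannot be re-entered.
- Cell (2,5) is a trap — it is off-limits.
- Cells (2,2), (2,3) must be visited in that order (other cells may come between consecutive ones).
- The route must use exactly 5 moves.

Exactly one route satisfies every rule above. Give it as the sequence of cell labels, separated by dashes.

(1,2) - (2,2) - (2,3) - (3,3) - (3,2) - (3,1)

The waypoints must appear in the order (2,2), (2,3), with no cell reused.
Route from (1,2): down to (2,2), right to (2,3), down to (3,3), 2× left (reaching (3,1)) — 5 moves in all.
Check: order respected (1 at step 1, 2 at step 2); 5 moves as required.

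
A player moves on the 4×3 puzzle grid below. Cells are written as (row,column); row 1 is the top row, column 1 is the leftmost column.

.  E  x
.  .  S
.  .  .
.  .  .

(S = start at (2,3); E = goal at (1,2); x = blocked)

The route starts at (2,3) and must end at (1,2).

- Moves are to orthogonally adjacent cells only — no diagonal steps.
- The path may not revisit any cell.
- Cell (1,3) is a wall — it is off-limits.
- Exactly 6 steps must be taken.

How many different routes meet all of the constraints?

Need simple routes of exactly 6 moves from (2,3) to (1,2) (Manhattan distance 2, so 2 moves are spent on a detour and 2 undoing it).
Enumerating: (2,3) (3,3) (4,3) (4,2) (3,2) (2,2) (1,2) | (2,3) (3,3) (3,2) (2,2) (2,1) (1,1) (1,2) | (2,3) (3,3) (3,2) (3,1) (2,1) (1,1) (1,2) | (2,3) (3,3) (3,2) (3,1) (2,1) (2,2) (1,2) | (2,3) (2,2) (3,2) (3,1) (2,1) (1,1) (1,2).
That gives 5 routes.

5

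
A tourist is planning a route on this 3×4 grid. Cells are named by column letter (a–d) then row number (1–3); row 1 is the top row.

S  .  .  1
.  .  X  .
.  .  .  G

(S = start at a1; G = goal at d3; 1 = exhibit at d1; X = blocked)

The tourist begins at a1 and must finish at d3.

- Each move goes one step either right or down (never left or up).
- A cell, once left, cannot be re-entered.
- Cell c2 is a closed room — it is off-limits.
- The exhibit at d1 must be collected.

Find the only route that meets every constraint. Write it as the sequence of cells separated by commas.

a1, b1, c1, d1, d2, d3

Moves only go right or down, so the column and row indices never decrease.
Route from a1: 3× right (reaching d1), 2× down (reaching d3) — 5 moves in all.
Check: all required cells visited.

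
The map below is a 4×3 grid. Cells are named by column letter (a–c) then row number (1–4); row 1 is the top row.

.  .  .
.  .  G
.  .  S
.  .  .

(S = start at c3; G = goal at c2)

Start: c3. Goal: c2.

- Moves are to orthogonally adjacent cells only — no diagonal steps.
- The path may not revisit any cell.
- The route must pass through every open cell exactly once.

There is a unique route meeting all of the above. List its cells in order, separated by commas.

Need to visit all 12 open cells exactly once, starting at c3 and ending at c2.
Cell c1 has only two open neighbours (c2 and b1), so the path must pass straight through it: one of those is the cell it's entered from and the other is where it exits.
Route from c3: down 1 to c4, left 2 to a4, up 1 to a3, right 1 to b3, up 1 to b2, left 1 to a2, up 1 to a1, right 2 to c1, down 1 to c2 — 11 moves in all.
Check: all 12 open cells covered.

c3, c4, b4, a4, a3, b3, b2, a2, a1, b1, c1, c2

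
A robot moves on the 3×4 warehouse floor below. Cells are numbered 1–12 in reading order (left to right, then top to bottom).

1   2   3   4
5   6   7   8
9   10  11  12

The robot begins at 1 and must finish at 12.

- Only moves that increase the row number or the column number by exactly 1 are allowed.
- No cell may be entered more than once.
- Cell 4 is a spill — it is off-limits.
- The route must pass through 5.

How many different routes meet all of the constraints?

A right/down-only route from 1 to 12 makes exactly 2 down-moves and 3 right-moves in some order.
With no other constraints that would be C(5,2) = 10 routes.
Split at 5 and multiply the segment counts (each segment already excludes blocked cells): 1→5: 1; 5→12: 4; product = 4.
That gives 4 routes.

4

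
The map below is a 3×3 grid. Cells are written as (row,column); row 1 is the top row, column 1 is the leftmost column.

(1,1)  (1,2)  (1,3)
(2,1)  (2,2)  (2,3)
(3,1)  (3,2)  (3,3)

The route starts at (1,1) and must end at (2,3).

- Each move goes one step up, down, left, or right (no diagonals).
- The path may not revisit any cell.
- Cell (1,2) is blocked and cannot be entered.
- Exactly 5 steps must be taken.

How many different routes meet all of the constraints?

3

Need simple routes of exactly 5 moves from (1,1) to (2,3) (Manhattan distance 3, so 1 moves are spent on a detour and 1 undoing it).
Enumerating: (1,1) (2,1) (3,1) (3,2) (2,2) (2,3) | (1,1) (2,1) (3,1) (3,2) (3,3) (2,3) | (1,1) (2,1) (2,2) (3,2) (3,3) (2,3).
That gives 3 routes.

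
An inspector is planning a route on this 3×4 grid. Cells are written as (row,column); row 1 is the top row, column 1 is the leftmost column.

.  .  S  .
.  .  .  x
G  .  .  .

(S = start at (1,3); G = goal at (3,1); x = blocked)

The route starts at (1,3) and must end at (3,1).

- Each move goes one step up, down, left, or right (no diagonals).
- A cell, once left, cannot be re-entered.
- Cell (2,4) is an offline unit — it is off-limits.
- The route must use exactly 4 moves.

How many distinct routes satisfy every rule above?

Need simple routes of exactly 4 moves from (1,3) to (3,1) (Manhattan distance 4, so 0 moves are spent on a detour and 0 undoing it).
Enumerating: (1,3) (2,3) (3,3) (3,2) (3,1) | (1,3) (2,3) (2,2) (3,2) (3,1) | (1,3) (2,3) (2,2) (2,1) (3,1) | (1,3) (1,2) (2,2) (3,2) (3,1) | (1,3) (1,2) (2,2) (2,1) (3,1) | (1,3) (1,2) (1,1) (2,1) (3,1).
That gives 6 routes.

6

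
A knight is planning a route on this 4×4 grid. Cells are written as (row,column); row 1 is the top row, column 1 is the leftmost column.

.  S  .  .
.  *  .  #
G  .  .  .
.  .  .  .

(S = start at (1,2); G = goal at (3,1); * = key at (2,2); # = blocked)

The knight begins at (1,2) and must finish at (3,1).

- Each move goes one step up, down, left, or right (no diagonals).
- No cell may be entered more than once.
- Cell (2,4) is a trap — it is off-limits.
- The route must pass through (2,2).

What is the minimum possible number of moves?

Any route passes through (2,2) somewhere between (1,2) and (3,1). Summing Manhattan distances along the two legs ((1,2) → (2,2) → (3,1)) gives a lower bound of 1 + 2 = 3 moves.
A route of 3 moves achieves this: (1,2) → (2,2) → (3,2) → (3,1).
Since 3 matches the lower bound, it is optimal.

3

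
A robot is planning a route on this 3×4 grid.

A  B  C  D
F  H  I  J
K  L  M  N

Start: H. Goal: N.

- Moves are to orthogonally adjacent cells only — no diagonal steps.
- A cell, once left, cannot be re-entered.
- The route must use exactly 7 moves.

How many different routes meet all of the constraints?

Need simple routes of exactly 7 moves from H to N (Manhattan distance 3, so 2 moves are spent on a detour and 2 undoing it).
Enumerating: H B A F K L M N | H B C D J I M N | H L M I C D J N | H F A B C I M N | H F A B C I J N | H F A B C D J N | H F K L M I J N.
That gives 7 routes.

7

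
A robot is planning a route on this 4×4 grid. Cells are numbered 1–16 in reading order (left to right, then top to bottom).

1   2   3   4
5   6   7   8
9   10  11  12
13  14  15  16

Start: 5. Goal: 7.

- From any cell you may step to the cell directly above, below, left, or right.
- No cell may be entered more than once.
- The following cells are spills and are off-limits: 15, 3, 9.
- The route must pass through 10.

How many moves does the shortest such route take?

Any route passes through 10 somewhere between 5 and 7. Summing Manhattan distances along the two legs (5 → 10 → 7) gives a lower bound of 2 + 2 = 4 moves.
A route of 4 moves achieves this: 5 → 6 → 10 → 11 → 7.
Since 4 matches the lower bound, it is optimal.

4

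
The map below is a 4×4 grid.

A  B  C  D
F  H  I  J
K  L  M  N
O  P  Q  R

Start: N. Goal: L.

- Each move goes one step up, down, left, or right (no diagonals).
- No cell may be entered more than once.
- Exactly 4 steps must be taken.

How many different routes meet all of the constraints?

6

Need simple routes of exactly 4 moves from N to L (Manhattan distance 2, so 1 moves are spent on a detour and 1 undoing it).
Enumerating: N J I M L | N J I H L | N R Q M L | N R Q P L | N M I H L | N M Q P L.
That gives 6 routes.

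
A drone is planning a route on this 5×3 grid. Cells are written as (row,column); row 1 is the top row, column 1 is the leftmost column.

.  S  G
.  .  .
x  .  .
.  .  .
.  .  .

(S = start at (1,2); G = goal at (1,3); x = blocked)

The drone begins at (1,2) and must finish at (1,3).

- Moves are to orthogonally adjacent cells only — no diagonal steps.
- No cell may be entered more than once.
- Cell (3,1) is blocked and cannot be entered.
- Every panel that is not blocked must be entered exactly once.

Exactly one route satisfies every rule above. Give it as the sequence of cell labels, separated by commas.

(1,2), (1,1), (2,1), (2,2), (3,2), (4,2), (4,1), (5,1), (5,2), (5,3), (4,3), (3,3), (2,3), (1,3)

Need to visit all 14 open cells exactly once, starting at (1,2) and ending at (1,3).
Cell (4,1) has only two open neighbours ((5,1) and (4,2)), so the path must pass straight through it: one of those is the cell it's entered from and the other is where it exits.
Route from (1,2): left 1 to (1,1), down 1 to (2,1), right 1 to (2,2), down 2 to (4,2), left 1 to (4,1), down 1 to (5,1), right 2 to (5,3), up 4 to (1,3) — 13 moves in all.
Check: all 14 open cells covered.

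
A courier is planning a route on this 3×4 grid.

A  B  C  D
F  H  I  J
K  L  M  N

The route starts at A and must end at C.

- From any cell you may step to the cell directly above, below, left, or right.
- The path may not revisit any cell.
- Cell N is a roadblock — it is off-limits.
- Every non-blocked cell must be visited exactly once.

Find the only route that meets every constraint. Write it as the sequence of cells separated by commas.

A, B, H, F, K, L, M, I, J, D, C

Need to visit all 11 open cells exactly once, starting at A and ending at C.
Cell J has only two open neighbours (D and I), so the path must pass straight through it: one of those is the cell it's entered from and the other is where it exits.
Route from A: right 1 to B, down 1 to H, left 1 to F, down 1 to K, right 2 to M, up 1 to I, right 1 to J, up 1 to D, left 1 to C — 10 moves in all.
Check: all 11 open cells covered.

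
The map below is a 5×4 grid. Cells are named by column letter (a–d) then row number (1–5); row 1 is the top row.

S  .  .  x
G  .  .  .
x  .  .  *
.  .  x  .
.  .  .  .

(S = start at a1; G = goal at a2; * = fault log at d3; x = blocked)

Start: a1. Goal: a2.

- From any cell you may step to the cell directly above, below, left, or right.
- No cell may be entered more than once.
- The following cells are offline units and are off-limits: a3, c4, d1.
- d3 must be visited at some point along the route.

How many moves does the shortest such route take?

Any route passes through d3 somewhere between a1 and a2. Summing Manhattan distances along the two legs (a1 → d3 → a2) gives a lower bound of 5 + 4 = 9 moves.
A route of 9 moves achieves this: a1 → b1 → c1 → c2 → d2 → d3 → c3 → b3 → b2 → a2.
Since 9 matches the lower bound, it is optimal.

9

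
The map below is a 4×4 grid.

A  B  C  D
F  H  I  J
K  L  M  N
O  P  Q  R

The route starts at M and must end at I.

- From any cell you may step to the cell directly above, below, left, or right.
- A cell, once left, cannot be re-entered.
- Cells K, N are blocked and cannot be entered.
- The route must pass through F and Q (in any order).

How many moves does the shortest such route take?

Any route passes through F and Q in some order between M and I. Summing Manhattan distances along each leg and taking the cheapest ordering (M → Q → F → I) gives a lower bound of 1 + 4 + 2 = 7 moves.
The shortest route satisfying every rule uses 9 moves: M → Q → P → L → H → F → A → B → C → I.
The bound of 7 isn't tight here; checking systematically, no route of length 7 through 8 satisfies every constraint, so 9 is the minimum.

9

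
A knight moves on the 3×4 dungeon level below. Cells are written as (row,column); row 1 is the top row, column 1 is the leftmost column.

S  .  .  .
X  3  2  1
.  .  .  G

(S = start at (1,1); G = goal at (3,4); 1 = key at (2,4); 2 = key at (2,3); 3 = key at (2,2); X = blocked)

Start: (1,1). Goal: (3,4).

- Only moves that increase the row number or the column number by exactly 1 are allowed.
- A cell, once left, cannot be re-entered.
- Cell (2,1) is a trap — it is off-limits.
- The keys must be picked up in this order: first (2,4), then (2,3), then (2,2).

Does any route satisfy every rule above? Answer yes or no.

(2,3) lies to the left of (2,4), so going from (2,4) to (2,3) would need a leftward move — but moves only go right/down, so (2,4) cannot be visited before (2,3).

no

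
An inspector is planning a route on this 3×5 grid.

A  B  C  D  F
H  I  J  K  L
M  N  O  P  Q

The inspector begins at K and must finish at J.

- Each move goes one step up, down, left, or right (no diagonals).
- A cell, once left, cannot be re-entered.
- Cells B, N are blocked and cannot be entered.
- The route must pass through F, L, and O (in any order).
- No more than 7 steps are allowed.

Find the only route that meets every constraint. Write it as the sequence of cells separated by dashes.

K - D - F - L - Q - P - O - J

The budget equals the shortest possible length, so every move has to be on a shortest route through the required cells.
Route from K: up 1 to D, right 1 to F, down 2 to Q, left 2 to O, up 1 to J — 7 moves in all.
Check: all required cells visited; 7 ≤ 7 moves.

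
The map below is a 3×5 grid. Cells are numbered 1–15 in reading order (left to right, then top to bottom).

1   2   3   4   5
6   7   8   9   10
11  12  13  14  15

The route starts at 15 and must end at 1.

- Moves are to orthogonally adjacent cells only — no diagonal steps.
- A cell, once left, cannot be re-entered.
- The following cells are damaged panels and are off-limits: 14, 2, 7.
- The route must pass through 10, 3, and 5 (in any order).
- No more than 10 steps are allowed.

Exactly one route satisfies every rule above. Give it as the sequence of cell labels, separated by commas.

15, 10, 5, 4, 3, 8, 13, 12, 11, 6, 1

The 10-move cap with required stops at 10, 3, 5 leaves no slack for detours.
Route from 15: up 2 to 5, left 2 to 3, down 2 to 13, left 2 to 11, up 2 to 1 — 10 moves in all.
Check: all required cells visited; 10 ≤ 10 moves.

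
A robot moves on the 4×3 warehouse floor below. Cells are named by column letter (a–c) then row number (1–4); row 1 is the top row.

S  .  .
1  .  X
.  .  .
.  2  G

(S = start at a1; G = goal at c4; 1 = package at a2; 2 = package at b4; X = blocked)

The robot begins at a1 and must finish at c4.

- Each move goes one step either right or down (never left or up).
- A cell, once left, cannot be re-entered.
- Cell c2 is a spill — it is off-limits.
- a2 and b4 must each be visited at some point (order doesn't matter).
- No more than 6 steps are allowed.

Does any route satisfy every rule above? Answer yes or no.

yes

One route that works: a1 → a2 → a3 → a4 → b4 → c4.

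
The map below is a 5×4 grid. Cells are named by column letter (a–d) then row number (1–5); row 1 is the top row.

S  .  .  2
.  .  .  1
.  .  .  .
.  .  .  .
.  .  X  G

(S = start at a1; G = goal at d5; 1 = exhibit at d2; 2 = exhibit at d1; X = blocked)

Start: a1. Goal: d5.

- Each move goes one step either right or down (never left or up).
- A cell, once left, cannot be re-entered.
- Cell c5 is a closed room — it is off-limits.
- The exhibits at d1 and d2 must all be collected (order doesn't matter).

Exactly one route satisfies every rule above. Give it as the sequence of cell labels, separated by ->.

Moves only go right or down, so the column and row indices never decrease.
Route from a1: 3× right (reaching d1), 4× down (reaching d5) — 7 moves in all.
Check: all required cells visited.

a1 -> b1 -> c1 -> d1 -> d2 -> d3 -> d4 -> d5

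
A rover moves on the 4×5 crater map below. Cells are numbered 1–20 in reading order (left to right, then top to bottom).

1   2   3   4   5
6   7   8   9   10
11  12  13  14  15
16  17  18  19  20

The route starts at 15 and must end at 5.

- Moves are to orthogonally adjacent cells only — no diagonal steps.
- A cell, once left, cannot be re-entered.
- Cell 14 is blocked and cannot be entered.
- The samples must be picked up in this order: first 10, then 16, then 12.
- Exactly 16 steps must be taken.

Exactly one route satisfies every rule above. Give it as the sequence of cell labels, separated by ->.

The waypoints must appear in the order 10, 16, 12, with no cell reused.
Route from 15: up to 10, 2× left (reaching 8), 2× down (reaching 18), 2× left (reaching 16), up to 11, right to 12, up to 7, left to 6, up to 1, 4× right (reaching 5) — 16 moves in all.
Check: order respected (10 at step 1, 16 at step 7, 12 at step 9); 16 moves as required.

15 -> 10 -> 9 -> 8 -> 13 -> 18 -> 17 -> 16 -> 11 -> 12 -> 7 -> 6 -> 1 -> 2 -> 3 -> 4 -> 5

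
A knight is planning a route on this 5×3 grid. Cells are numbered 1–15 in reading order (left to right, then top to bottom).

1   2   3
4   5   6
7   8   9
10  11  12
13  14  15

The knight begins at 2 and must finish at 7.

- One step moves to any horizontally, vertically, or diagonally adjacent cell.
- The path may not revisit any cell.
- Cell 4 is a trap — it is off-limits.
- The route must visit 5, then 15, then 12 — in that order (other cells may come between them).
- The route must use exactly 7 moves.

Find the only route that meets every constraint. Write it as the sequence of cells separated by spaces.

The waypoints must appear in the order 5, 15, 12, with no cell reused.
Route from 2: down 1 to 5, down-right 1 to 9, down-left 1 to 11, down-right 1 to 15, up 1 to 12, up-left 1 to 8, left 1 to 7 — 7 moves in all.
Check: order respected (5 at step 1, 15 at step 4, 12 at step 5); 7 moves as required.

2 5 9 11 15 12 8 7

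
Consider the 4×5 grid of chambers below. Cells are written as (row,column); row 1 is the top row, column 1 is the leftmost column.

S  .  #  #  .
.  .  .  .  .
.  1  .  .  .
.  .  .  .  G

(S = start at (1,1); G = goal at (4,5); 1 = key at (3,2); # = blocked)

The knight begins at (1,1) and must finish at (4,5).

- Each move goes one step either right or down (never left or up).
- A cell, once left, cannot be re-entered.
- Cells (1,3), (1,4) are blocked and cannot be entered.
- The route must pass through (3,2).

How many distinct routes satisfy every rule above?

A right/down-only route from (1,1) to (4,5) makes exactly 3 down-moves and 4 right-moves in some order.
With no other constraints that would be C(7,3) = 35 routes.
Split at (3,2) and multiply the segment counts (each segment already excludes blocked cells): (1,1)→(3,2): 3; (3,2)→(4,5): 4; product = 12.
That gives 12 routes.

12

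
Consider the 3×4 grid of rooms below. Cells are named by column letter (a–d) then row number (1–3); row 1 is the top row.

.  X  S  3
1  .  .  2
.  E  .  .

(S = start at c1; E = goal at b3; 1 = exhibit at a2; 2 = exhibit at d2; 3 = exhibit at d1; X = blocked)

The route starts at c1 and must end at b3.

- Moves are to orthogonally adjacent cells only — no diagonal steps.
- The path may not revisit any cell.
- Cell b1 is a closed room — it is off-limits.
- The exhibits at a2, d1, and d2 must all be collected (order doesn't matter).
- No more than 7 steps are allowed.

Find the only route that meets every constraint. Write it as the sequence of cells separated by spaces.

The budget equals the shortest possible length, so every move has to be on a shortest route through the required cells.
Route from c1: right to d1, down to d2, 3× left (reaching a2), down to a3, right to b3 — 7 moves in all.
Check: all required cells visited; 7 ≤ 7 moves.

c1 d1 d2 c2 b2 a2 a3 b3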